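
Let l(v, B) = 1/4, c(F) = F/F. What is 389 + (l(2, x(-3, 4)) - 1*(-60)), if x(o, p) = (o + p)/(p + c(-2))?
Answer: 1797/4 ≈ 449.25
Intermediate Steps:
c(F) = 1
x(o, p) = (o + p)/(1 + p) (x(o, p) = (o + p)/(p + 1) = (o + p)/(1 + p))
l(v, B) = ¼
389 + (l(2, x(-3, 4)) - 1*(-60)) = 389 + (¼ - 1*(-60)) = 389 + (¼ + 60) = 389 + 241/4 = 1797/4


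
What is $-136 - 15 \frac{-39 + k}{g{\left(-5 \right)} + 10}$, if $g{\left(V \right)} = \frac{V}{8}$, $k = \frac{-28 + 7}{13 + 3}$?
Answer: $- \frac{143}{2} \approx -71.5$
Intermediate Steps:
$k = - \frac{21}{16} \approx -1.3125$
$g{\left(V \right)} = \frac{V}{8}$ ($g{\left(V \right)} = V \frac{1}{8} = \frac{V}{8}$)
$-136 - 15 \frac{-39 + k}{g{\left(-5 \right)} + 10} = -136 - 15 \frac{-39 - \frac{21}{16}}{\frac{1}{8} \left(-5\right) + 10} = -136 - 15 \left(- \frac{645}{16 \left(- \frac{5}{8} + 10\right)}\right) = -136 - 15 \left(- \frac{645}{16 \cdot \frac{75}{8}}\right) = -136 - 15 \left(\left(- \frac{645}{16}\right) \frac{8}{75}\right) = -136 - - \frac{129}{2} = -136 + \frac{129}{2} = - \frac{143}{2}$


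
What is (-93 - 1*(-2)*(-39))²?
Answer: 29241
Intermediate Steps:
(-93 - 1*(-2)*(-39))² = (-93 + 2*(-39))² = (-93 - 78)² = (-171)² = 29241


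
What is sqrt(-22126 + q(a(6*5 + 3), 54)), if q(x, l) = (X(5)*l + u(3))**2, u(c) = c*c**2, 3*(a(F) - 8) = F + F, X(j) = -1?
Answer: I*sqrt(21397) ≈ 146.28*I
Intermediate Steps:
a(F) = 8 + 2*F/3 (a(F) = 8 + (F + F)/3 = 8 + (2*F)/3 = 8 + 2*F/3)
u(c) = c**3
q(x, l) = (27 - l)**2 (q(x, l) = (-l + 3**3)**2 = (-l + 27)**2 = (27 - l)**2)
sqrt(-22126 + q(a(6*5 + 3), 54)) = sqrt(-22126 + (27 - 1*54)**2) = sqrt(-22126 + (27 - 54)**2) = sqrt(-22126 + (-27)**2) = sqrt(-22126 + 729) = sqrt(-21397) = I*sqrt(21397)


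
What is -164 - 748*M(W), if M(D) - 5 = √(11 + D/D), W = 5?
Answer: -3904 - 1496*√3 ≈ -6495.1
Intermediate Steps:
M(D) = 5 + 2*√3 (M(D) = 5 + √(11 + D/D) = 5 + √(11 + 1) = 5 + √12 = 5 + 2*√3)
-164 - 748*M(W) = -164 - 748*(5 + 2*√3) = -164 + (-3740 - 1496*√3) = -3904 - 1496*√3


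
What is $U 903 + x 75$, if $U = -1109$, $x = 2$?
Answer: $-1001277$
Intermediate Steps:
$U 903 + x 75 = \left(-1109\right) 903 + 2 \cdot 75 = -1001427 + 150 = -1001277$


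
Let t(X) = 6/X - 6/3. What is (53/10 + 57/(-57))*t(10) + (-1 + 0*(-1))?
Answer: -351/50 ≈ -7.0200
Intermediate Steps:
t(X) = -2 + 6/X (t(X) = 6/X - 6*1/3 = 6/X - 2 = -2 + 6/X)
(53/10 + 57/(-57))*t(10) + (-1 + 0*(-1)) = (53/10 + 57/(-57))*(-2 + 6/10) + (-1 + 0*(-1)) = (53*(1/10) + 57*(-1/57))*(-2 + 6*(1/10)) + (-1 + 0) = (53/10 - 1)*(-2 + 3/5) - 1 = (43/10)*(-7/5) - 1 = -301/50 - 1 = -351/50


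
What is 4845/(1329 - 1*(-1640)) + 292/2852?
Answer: 3671222/2116897 ≈ 1.7342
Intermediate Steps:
4845/(1329 - 1*(-1640)) + 292/2852 = 4845/(1329 + 1640) + 292*(1/2852) = 4845/2969 + 73/713 = 3671222/2116897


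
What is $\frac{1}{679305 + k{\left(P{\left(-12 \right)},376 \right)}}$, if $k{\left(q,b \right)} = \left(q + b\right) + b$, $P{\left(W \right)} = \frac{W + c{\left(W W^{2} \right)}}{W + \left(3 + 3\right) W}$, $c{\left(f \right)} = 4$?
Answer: $\frac{21}{14281199} \approx 1.4705 \cdot 10^{-6}$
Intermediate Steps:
$P{\left(W \right)} = \frac{4 + W}{7 W}$ ($P{\left(W \right)} = \frac{W + 4}{W + \left(3 + 3\right) W} = \frac{4 + W}{W + 6 W} = \frac{4 + W}{7 W}$)
$k{\left(q,b \right)} = q + 2 b$ ($k{\left(q,b \right)} = \left(b + q\right) + b = q + 2 b$)
$\frac{1}{679305 + k{\left(P{\left(-12 \right)},376 \right)}} = \frac{1}{679305 + \left(\frac{4 - 12}{7 \left(-12\right)} + 2 \cdot 376\right)} = \frac{1}{679305 + \left(\frac{1}{7} \left(- \frac{1}{12}\right) \left(-8\right) + 752\right)} = \frac{1}{679305 + \left(\frac{2}{21} + 752\right)} = \frac{1}{679305 + \frac{15794}{21}} = \frac{1}{\frac{14281199}{21}} = \frac{21}{14281199}$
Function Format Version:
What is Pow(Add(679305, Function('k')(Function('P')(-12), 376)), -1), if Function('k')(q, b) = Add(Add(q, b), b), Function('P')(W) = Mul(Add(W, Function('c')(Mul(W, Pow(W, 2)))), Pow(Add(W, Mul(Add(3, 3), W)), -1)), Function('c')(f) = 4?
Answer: Rational(21, 14281199) ≈ 1.4705e-6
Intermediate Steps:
Function('P')(W) = Mul(Rational(1, 7), Pow(W, -1), Add(4, W)) (Function('P')(W) = Mul(Add(W, 4), Pow(Add(W, Mul(Add(3, 3), W)), -1)) = Mul(Add(4, W), Pow(Add(W, Mul(6, W)), -1)) = Mul(Add(4, W), Pow(Mul(7, W), -1)) = Mul(Add(4, W), Mul(Rational(1, 7), Pow(W, -1))) = Mul(Rational(1, 7), Pow(W, -1), Add(4, W)))
Function('k')(q, b) = Add(q, Mul(2, b)) (Function('k')(q, b) = Add(Add(b, q), b) = Add(q, Mul(2, b)))
Pow(Add(679305, Function('k')(Function('P')(-12), 376)), -1) = Pow(Add(679305, Add(Mul(Rational(1, 7), Pow(-12, -1), Add(4, -12)), Mul(2, 376))), -1) = Pow(Add(679305, Add(Mul(Rational(1, 7), Rational(-1, 12), -8), 752)), -1) = Pow(Add(679305, Add(Rational(2, 21), 752)), -1) = Pow(Add(679305, Rational(15794, 21)), -1) = Pow(Rational(14281199, 21), -1) = Rational(21, 14281199)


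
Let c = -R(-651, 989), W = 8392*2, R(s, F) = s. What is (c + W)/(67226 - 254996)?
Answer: -317/3414 ≈ -0.092853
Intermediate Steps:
W = 16784
c = 651 (c = -1*(-651) = 651)
(c + W)/(67226 - 254996) = (651 + 16784)/(67226 - 254996) = 17435/(-187770) = 17435*(-1/187770) = -317/3414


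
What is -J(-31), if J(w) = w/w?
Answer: -1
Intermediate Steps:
J(w) = 1
-J(-31) = -1*1 = -1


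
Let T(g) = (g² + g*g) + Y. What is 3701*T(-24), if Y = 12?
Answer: 4307964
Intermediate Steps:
T(g) = 12 + 2*g² (T(g) = (g² + g*g) + 12 = (g² + g²) + 12 = 2*g² + 12 = 12 + 2*g²)
3701*T(-24) = 3701*(12 + 2*(-24)²) = 3701*(12 + 2*576) = 3701*(12 + 1152) = 3701*1164 = 4307964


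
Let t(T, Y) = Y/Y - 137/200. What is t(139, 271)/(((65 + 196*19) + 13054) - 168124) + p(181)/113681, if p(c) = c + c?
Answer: 1216175833/382172785800 ≈ 0.0031823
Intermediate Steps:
p(c) = 2*c
t(T, Y) = 63/200 (t(T, Y) = 1 - 137*1/200 = 1 - 137/200 = 63/200)
t(139, 271)/(((65 + 196*19) + 13054) - 168124) + p(181)/113681 = 63/(200*(((65 + 196*19) + 13054) - 168124)) + (2*181)/113681 = 63/(200*(((65 + 3724) + 13054) - 168124)) + 362*(1/113681) = 63/(200*((3789 + 13054) - 168124)) + 362/113681 = 63/(200*(16843 - 168124)) + 362/113681 = (63/200)/(-151281) + 362/113681 = (63/200)*(-1/151281) + 362/113681 = -7/3361800 + 362/113681 = 1216175833/382172785800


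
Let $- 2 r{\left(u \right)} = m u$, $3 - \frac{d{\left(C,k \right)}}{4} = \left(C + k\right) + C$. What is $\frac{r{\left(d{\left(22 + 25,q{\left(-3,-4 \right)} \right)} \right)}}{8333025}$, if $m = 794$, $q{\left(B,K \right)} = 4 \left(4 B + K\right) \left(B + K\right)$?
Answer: $\frac{855932}{8333025} \approx 0.10272$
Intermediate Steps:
$q{\left(B,K \right)} = \left(B + K\right) \left(4 K + 16 B\right)$ ($q{\left(B,K \right)} = 4 \left(K + 4 B\right) \left(B + K\right) = \left(4 K + 16 B\right) \left(B + K\right) = \left(B + K\right) \left(4 K + 16 B\right)$)
$d{\left(C,k \right)} = 12 - 8 C - 4 k$ ($d{\left(C,k \right)} = 12 - 4 \left(\left(C + k\right) + C\right) = 12 - 4 \left(k + 2 C\right) = 12 - \left(4 k + 8 C\right) = 12 - 8 C - 4 k$)
$r{\left(u \right)} = - 397 u$ ($r{\left(u \right)} = - \frac{794 u}{2} = - 397 u$)
$\frac{r{\left(d{\left(22 + 25,q{\left(-3,-4 \right)} \right)} \right)}}{8333025} = \frac{\left(-397\right) \left(12 - 8 \left(22 + 25\right) - 4 \left(4 \left(-4\right)^{2} + 16 \left(-3\right)^{2} + 20 \left(-3\right) \left(-4\right)\right)\right)}{8333025} = - 397 \left(12 - 376 - 4 \left(4 \cdot 16 + 16 \cdot 9 + 240\right)\right) \frac{1}{8333025} = - 397 \left(12 - 376 - 4 \left(64 + 144 + 240\right)\right) \frac{1}{8333025} = - 397 \left(12 - 376 - 1792\right) \frac{1}{8333025} = \left(-397\right) \left(-2156\right) \frac{1}{8333025} = 855932 \cdot \frac{1}{8333025} = \frac{855932}{8333025}$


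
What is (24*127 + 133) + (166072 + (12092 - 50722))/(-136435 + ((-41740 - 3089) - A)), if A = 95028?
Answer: 439378705/138146 ≈ 3180.5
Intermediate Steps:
(24*127 + 133) + (166072 + (12092 - 50722))/(-136435 + ((-41740 - 3089) - A)) = (24*127 + 133) + (166072 + (12092 - 50722))/(-136435 + ((-41740 - 3089) - 1*95028)) = (3048 + 133) + (166072 - 38630)/(-136435 + (-44829 - 95028)) = 3181 + 127442/(-136435 - 139857) = 3181 + 127442/(-276292) = 3181 + 127442*(-1/276292) = 3181 - 63721/138146 = 439378705/138146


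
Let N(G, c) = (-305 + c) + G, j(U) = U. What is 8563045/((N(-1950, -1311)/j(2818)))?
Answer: -12065330405/1783 ≈ -6.7669e+6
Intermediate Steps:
N(G, c) = -305 + G + c
8563045/((N(-1950, -1311)/j(2818))) = 8563045/(((-305 - 1950 - 1311)/2818)) = 8563045/((-3566*1/2818)) = 8563045/(-1783/1409) = 8563045*(-1409/1783) = -12065330405/1783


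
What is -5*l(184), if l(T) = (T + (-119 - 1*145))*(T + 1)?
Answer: 74000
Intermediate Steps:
l(T) = (1 + T)*(-264 + T) (l(T) = (T + (-119 - 145))*(1 + T) = (T - 264)*(1 + T) = (-264 + T)*(1 + T) = (1 + T)*(-264 + T))
-5*l(184) = -5*(-264 + 184² - 263*184) = -5*(-264 + 33856 - 48392) = -5*(-14800) = 74000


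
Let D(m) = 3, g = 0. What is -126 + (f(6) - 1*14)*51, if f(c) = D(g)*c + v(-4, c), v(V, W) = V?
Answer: -126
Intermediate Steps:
f(c) = -4 + 3*c (f(c) = 3*c - 4 = -4 + 3*c)
-126 + (f(6) - 1*14)*51 = -126 + ((-4 + 3*6) - 1*14)*51 = -126 + ((-4 + 18) - 14)*51 = -126 + (14 - 14)*51 = -126 + 0*51 = -126 + 0 = -126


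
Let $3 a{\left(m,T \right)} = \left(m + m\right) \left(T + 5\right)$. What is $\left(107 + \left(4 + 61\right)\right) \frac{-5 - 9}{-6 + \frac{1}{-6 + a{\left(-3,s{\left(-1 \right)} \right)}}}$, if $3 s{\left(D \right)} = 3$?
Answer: $\frac{43344}{109} \approx 397.65$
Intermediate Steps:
$s{\left(D \right)} = 1$ ($s{\left(D \right)} = \frac{1}{3} \cdot 3 = 1$)
$a{\left(m,T \right)} = \frac{2 m \left(5 + T\right)}{3}$ ($a{\left(m,T \right)} = \frac{\left(m + m\right) \left(T + 5\right)}{3} = \frac{2 m \left(5 + T\right)}{3}$)
$\left(107 + \left(4 + 61\right)\right) \frac{-5 - 9}{-6 + \frac{1}{-6 + a{\left(-3,s{\left(-1 \right)} \right)}}} = \left(107 + \left(4 + 61\right)\right) \frac{-5 - 9}{-6 + \frac{1}{-6 + \frac{2}{3} \left(-3\right) \left(5 + 1\right)}} = \left(107 + 65\right) \left(- \frac{14}{-6 + \frac{1}{-6 + \frac{2}{3} \left(-3\right) 6}}\right) = 172 \left(- \frac{14}{-6 + \frac{1}{-6 - 12}}\right) = 172 \left(- \frac{14}{-6 + \frac{1}{-18}}\right) = 172 \left(- \frac{14}{-6 - \frac{1}{18}}\right) = 172 \left(- \frac{14}{- \frac{109}{18}}\right) = 172 \left(\left(-14\right) \left(- \frac{18}{109}\right)\right) = 172 \cdot \frac{252}{109} = \frac{43344}{109}$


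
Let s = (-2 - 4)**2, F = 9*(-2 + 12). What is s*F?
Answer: 3240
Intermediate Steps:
F = 90 (F = 9*10 = 90)
s = 36 (s = (-6)**2 = 36)
s*F = 36*90 = 3240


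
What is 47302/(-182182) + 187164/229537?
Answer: 150911381/271542271 ≈ 0.55576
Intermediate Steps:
47302/(-182182) + 187164/229537 = 47302*(-1/182182) + 187164*(1/229537) = -23651/91091 + 187164/229537 = 150911381/271542271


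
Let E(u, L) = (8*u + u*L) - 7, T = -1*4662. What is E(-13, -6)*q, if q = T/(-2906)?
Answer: -76923/1453 ≈ -52.941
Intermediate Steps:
T = -4662
E(u, L) = -7 + 8*u + L*u (E(u, L) = (8*u + L*u) - 7 = -7 + 8*u + L*u)
q = 2331/1453 (q = -4662/(-2906) = -4662*(-1/2906) = 2331/1453 ≈ 1.6043)
E(-13, -6)*q = (-7 + 8*(-13) - 6*(-13))*(2331/1453) = (-7 - 104 + 78)*(2331/1453) = -33*2331/1453 = -76923/1453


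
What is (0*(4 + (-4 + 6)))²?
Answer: 0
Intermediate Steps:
(0*(4 + (-4 + 6)))² = (0*(4 + 2))² = (0*6)² = 0² = 0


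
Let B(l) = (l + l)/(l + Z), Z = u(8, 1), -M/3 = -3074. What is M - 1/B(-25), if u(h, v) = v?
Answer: 230538/25 ≈ 9221.5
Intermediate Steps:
M = 9222 (M = -3*(-3074) = 9222)
Z = 1
B(l) = 2*l/(1 + l) (B(l) = (l + l)/(l + 1) = (2*l)/(1 + l) = 2*l/(1 + l))
M - 1/B(-25) = 9222 - 1/(2*(-25)/(1 - 25)) = 9222 - 1/(2*(-25)/(-24)) = 9222 - 1/(2*(-25)*(-1/24)) = 9222 - 1/25/12 = 9222 - 1*12/25 = 9222 - 12/25 = 230538/25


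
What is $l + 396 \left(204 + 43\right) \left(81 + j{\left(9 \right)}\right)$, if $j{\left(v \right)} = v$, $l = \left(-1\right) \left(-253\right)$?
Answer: $8803333$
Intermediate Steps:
$l = 253$
$l + 396 \left(204 + 43\right) \left(81 + j{\left(9 \right)}\right) = 253 + 396 \left(204 + 43\right) \left(81 + 9\right) = 253 + 396 \cdot 247 \cdot 90 = 253 + 396 \cdot 22230 = 253 + 8803080 = 8803333$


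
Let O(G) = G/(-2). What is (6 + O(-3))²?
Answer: 225/4 ≈ 56.250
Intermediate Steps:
O(G) = -G/2 (O(G) = G*(-½) = -G/2)
(6 + O(-3))² = (6 - ½*(-3))² = (6 + 3/2)² = (15/2)² = 225/4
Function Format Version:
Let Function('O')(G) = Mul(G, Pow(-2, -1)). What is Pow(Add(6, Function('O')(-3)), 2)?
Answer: Rational(225, 4) ≈ 56.250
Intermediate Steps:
Function('O')(G) = Mul(Rational(-1, 2), G) (Function('O')(G) = Mul(G, Rational(-1, 2)) = Mul(Rational(-1, 2), G))
Pow(Add(6, Function('O')(-3)), 2) = Pow(Add(6, Mul(Rational(-1, 2), -3)), 2) = Pow(Add(6, Rational(3, 2)), 2) = Pow(Rational(15, 2), 2) = Rational(225, 4)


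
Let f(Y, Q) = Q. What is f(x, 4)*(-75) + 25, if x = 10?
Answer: -275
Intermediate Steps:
f(x, 4)*(-75) + 25 = 4*(-75) + 25 = -300 + 25 = -275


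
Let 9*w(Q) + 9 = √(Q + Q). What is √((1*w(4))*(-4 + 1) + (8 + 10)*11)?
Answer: √(1809 - 6*√2)/3 ≈ 14.144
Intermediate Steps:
w(Q) = -1 + √2*√Q/9 (w(Q) = -1 + √(Q + Q)/9 = -1 + √(2*Q)/9 = -1 + (√2*√Q)/9 = -1 + √2*√Q/9)
√((1*w(4))*(-4 + 1) + (8 + 10)*11) = √((1*(-1 + √2*√4/9))*(-4 + 1) + (8 + 10)*11) = √((1*(-1 + (⅑)*√2*2))*(-3) + 18*11) = √((1*(-1 + 2*√2/9))*(-3) + 198) = √((-1 + 2*√2/9)*(-3) + 198) = √((3 - 2*√2/3) + 198) = √(201 - 2*√2/3)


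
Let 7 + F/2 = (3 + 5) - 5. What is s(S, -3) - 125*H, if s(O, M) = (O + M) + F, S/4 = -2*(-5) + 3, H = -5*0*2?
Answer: 41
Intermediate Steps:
H = 0 (H = 0*2 = 0)
S = 52 (S = 4*(-2*(-5) + 3) = 4*(10 + 3) = 4*13 = 52)
F = -8 (F = -14 + 2*((3 + 5) - 5) = -14 + 2*(8 - 5) = -14 + 2*3 = -14 + 6 = -8)
s(O, M) = -8 + M + O (s(O, M) = (O + M) - 8 = (M + O) - 8 = -8 + M + O)
s(S, -3) - 125*H = (-8 - 3 + 52) - 125*0 = 41 + 0 = 41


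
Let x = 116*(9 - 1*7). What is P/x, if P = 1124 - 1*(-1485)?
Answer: 2609/232 ≈ 11.246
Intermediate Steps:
P = 2609 (P = 1124 + 1485 = 2609)
x = 232 (x = 116*(9 - 7) = 116*2 = 232)
P/x = 2609/232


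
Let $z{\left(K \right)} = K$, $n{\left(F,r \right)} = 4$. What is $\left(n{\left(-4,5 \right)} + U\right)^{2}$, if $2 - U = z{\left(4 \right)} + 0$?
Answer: $4$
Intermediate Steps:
$U = -2$ ($U = 2 - \left(4 + 0\right) = 2 - 4 = -2$)
$\left(n{\left(-4,5 \right)} + U\right)^{2} = \left(4 - 2\right)^{2} = 2^{2} = 4$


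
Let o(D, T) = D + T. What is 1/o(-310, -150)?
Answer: -1/460 ≈ -0.0021739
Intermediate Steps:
1/o(-310, -150) = 1/(-310 - 150) = 1/(-460) = -1/460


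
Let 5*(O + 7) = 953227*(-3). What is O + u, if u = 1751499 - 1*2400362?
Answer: -6104031/5 ≈ -1.2208e+6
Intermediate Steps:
u = -648863 (u = 1751499 - 2400362 = -648863)
O = -2859716/5 (O = -7 + (953227*(-3))/5 = -7 + (1/5)*(-2859681) = -7 - 2859681/5 = -2859716/5 ≈ -5.7194e+5)
O + u = -2859716/5 - 648863 = -6104031/5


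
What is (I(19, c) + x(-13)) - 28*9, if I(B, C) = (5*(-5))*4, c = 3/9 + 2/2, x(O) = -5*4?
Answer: -372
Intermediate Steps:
x(O) = -20
c = 4/3 (c = 3*(1/9) + 2*(1/2) = 1/3 + 1 = 4/3 ≈ 1.3333)
I(B, C) = -100 (I(B, C) = -25*4 = -100)
(I(19, c) + x(-13)) - 28*9 = (-100 - 20) - 28*9 = -120 - 252 = -372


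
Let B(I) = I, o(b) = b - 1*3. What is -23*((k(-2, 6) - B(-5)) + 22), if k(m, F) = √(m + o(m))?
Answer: -621 - 23*I*√7 ≈ -621.0 - 60.852*I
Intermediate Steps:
o(b) = -3 + b (o(b) = b - 3 = -3 + b)
k(m, F) = √(-3 + 2*m) (k(m, F) = √(m + (-3 + m)) = √(-3 + 2*m))
-23*((k(-2, 6) - B(-5)) + 22) = -23*((√(-3 + 2*(-2)) - 1*(-5)) + 22) = -23*((√(-3 - 4) + 5) + 22) = -23*((√(-7) + 5) + 22) = -23*((I*√7 + 5) + 22) = -23*((5 + I*√7) + 22) = -23*(27 + I*√7) = -621 - 23*I*√7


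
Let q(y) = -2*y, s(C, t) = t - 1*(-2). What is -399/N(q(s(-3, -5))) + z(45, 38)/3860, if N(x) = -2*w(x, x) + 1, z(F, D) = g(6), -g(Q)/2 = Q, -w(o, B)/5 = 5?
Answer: -128396/16405 ≈ -7.8266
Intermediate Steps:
w(o, B) = -25 (w(o, B) = -5*5 = -25)
g(Q) = -2*Q
s(C, t) = 2 + t (s(C, t) = t + 2 = 2 + t)
z(F, D) = -12 (z(F, D) = -2*6 = -12)
N(x) = 51 (N(x) = -2*(-25) + 1 = 50 + 1 = 51)
-399/N(q(s(-3, -5))) + z(45, 38)/3860 = -399/51 - 12/3860 = -399*1/51 - 12*1/3860 = -133/17 - 3/965 = -128396/16405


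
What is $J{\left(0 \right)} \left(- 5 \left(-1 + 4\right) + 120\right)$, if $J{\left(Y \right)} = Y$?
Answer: $0$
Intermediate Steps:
$J{\left(0 \right)} \left(- 5 \left(-1 + 4\right) + 120\right) = 0 \left(- 5 \left(-1 + 4\right) + 120\right) = 0 \left(\left(-5\right) 3 + 120\right) = 0 \left(-15 + 120\right) = 0 \cdot 105 = 0$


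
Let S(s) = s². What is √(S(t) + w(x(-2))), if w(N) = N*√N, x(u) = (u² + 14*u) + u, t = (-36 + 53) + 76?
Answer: √(8649 - 26*I*√26) ≈ 93.003 - 0.7127*I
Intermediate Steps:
t = 93 (t = 17 + 76 = 93)
x(u) = u² + 15*u
w(N) = N^(3/2)
√(S(t) + w(x(-2))) = √(93² + (-2*(15 - 2))^(3/2)) = √(8649 + (-2*13)^(3/2)) = √(8649 + (-26)^(3/2)) = √(8649 - 26*I*√26)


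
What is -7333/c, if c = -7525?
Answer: 7333/7525 ≈ 0.97449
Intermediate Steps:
-7333/c = -7333/(-7525) = -7333*(-1/7525) = 7333/7525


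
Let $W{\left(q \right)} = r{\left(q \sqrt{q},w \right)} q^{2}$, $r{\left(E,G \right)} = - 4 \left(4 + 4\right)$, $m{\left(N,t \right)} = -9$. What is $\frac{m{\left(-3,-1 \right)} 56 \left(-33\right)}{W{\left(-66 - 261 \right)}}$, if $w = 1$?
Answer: $- \frac{231}{47524} \approx -0.0048607$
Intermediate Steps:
$r{\left(E,G \right)} = -32$ ($r{\left(E,G \right)} = \left(-4\right) 8 = -32$)
$W{\left(q \right)} = - 32 q^{2}$
$\frac{m{\left(-3,-1 \right)} 56 \left(-33\right)}{W{\left(-66 - 261 \right)}} = \frac{\left(-9\right) 56 \left(-33\right)}{\left(-32\right) \left(-66 - 261\right)^{2}} = \frac{\left(-504\right) \left(-33\right)}{\left(-32\right) \left(-327\right)^{2}} = \frac{16632}{\left(-32\right) 106929} = \frac{16632}{-3421728} = 16632 \left(- \frac{1}{3421728}\right) = - \frac{231}{47524}$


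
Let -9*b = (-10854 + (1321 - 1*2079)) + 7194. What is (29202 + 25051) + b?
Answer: 492695/9 ≈ 54744.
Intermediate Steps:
b = 4418/9 (b = -((-10854 + (1321 - 1*2079)) + 7194)/9 = -((-10854 + (1321 - 2079)) + 7194)/9 = -((-10854 - 758) + 7194)/9 = -(-11612 + 7194)/9 = -1/9*(-4418) = 4418/9 ≈ 490.89)
(29202 + 25051) + b = (29202 + 25051) + 4418/9 = 54253 + 4418/9 = 492695/9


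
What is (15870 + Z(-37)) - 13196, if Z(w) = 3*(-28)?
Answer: 2590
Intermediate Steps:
Z(w) = -84
(15870 + Z(-37)) - 13196 = (15870 - 84) - 13196 = 15786 - 13196 = 2590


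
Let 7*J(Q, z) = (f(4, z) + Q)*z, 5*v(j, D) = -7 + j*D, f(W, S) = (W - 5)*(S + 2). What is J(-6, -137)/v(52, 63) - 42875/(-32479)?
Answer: -1888898210/743216957 ≈ -2.5415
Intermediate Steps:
f(W, S) = (-5 + W)*(2 + S)
v(j, D) = -7/5 + D*j/5 (v(j, D) = (-7 + j*D)/5 = (-7 + D*j)/5 = -7/5 + D*j/5)
J(Q, z) = z*(-2 + Q - z)/7 (J(Q, z) = (((-10 - 5*z + 2*4 + z*4) + Q)*z)/7 = (((-10 - 5*z + 8 + 4*z) + Q)*z)/7 = (((-2 - z) + Q)*z)/7 = ((-2 + Q - z)*z)/7 = (z*(-2 + Q - z))/7 = z*(-2 + Q - z)/7)
J(-6, -137)/v(52, 63) - 42875/(-32479) = ((1/7)*(-137)*(-2 - 6 - 1*(-137)))/(-7/5 + (1/5)*63*52) - 42875/(-32479) = ((1/7)*(-137)*(-2 - 6 + 137))/(-7/5 + 3276/5) - 42875*(-1/32479) = ((1/7)*(-137)*129)/(3269/5) + 42875/32479 = -17673/7*5/3269 + 42875/32479 = -88365/22883 + 42875/32479 = -1888898210/743216957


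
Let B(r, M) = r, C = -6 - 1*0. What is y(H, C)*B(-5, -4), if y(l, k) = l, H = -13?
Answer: 65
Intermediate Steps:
C = -6 (C = -6 + 0 = -6)
y(H, C)*B(-5, -4) = -13*(-5) = 65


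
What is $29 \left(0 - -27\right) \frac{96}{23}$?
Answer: $\frac{75168}{23} \approx 3268.2$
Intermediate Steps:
$29 \left(0 - -27\right) \frac{96}{23} = 29 \left(0 + 27\right) 96 \cdot \frac{1}{23} = 29 \cdot 27 \cdot \frac{96}{23} = 783 \cdot \frac{96}{23} = \frac{75168}{23}$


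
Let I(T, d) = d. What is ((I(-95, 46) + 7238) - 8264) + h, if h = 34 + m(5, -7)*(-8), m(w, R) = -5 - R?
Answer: -962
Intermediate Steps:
h = 18 (h = 34 + (-5 - 1*(-7))*(-8) = 34 + (-5 + 7)*(-8) = 34 + 2*(-8) = 34 - 16 = 18)
((I(-95, 46) + 7238) - 8264) + h = ((46 + 7238) - 8264) + 18 = (7284 - 8264) + 18 = -980 + 18 = -962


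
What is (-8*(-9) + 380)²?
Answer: 204304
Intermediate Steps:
(-8*(-9) + 380)² = (72 + 380)² = 452² = 204304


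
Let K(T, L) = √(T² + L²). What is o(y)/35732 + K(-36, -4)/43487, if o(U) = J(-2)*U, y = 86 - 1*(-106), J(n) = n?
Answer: -96/8933 + 4*√82/43487 ≈ -0.0099137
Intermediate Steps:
K(T, L) = √(L² + T²)
y = 192 (y = 86 + 106 = 192)
o(U) = -2*U
o(y)/35732 + K(-36, -4)/43487 = -2*192/35732 + √((-4)² + (-36)²)/43487 = -384*1/35732 + √(16 + 1296)*(1/43487) = -96/8933 + √1312*(1/43487) = -96/8933 + (4*√82)*(1/43487) = -96/8933 + 4*√82/43487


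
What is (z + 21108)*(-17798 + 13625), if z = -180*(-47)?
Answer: -123387264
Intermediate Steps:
z = 8460
(z + 21108)*(-17798 + 13625) = (8460 + 21108)*(-17798 + 13625) = 29568*(-4173) = -123387264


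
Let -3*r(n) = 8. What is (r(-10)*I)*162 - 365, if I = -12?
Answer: 4819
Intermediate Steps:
r(n) = -8/3 (r(n) = -⅓*8 = -8/3)
(r(-10)*I)*162 - 365 = -8/3*(-12)*162 - 365 = 32*162 - 365 = 5184 - 365 = 4819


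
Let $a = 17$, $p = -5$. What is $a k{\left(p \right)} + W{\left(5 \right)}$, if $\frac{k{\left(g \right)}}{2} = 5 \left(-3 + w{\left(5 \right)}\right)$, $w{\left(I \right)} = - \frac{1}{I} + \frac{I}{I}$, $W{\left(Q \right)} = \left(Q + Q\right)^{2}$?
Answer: $-274$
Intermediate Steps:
$W{\left(Q \right)} = 4 Q^{2}$ ($W{\left(Q \right)} = \left(2 Q\right)^{2} = 4 Q^{2}$)
$w{\left(I \right)} = 1 - \frac{1}{I}$ ($w{\left(I \right)} = - \frac{1}{I} + 1 = 1 - \frac{1}{I}$)
$k{\left(g \right)} = -22$ ($k{\left(g \right)} = 2 \cdot 5 \left(-3 + \frac{-1 + 5}{5}\right) = 2 \cdot 5 \left(-3 + \frac{1}{5} \cdot 4\right) = 2 \cdot 5 \left(-3 + \frac{4}{5}\right) = 2 \cdot 5 \left(- \frac{11}{5}\right) = 2 \left(-11\right) = -22$)
$a k{\left(p \right)} + W{\left(5 \right)} = 17 \left(-22\right) + 4 \cdot 5^{2} = -374 + 4 \cdot 25 = -374 + 100 = -274$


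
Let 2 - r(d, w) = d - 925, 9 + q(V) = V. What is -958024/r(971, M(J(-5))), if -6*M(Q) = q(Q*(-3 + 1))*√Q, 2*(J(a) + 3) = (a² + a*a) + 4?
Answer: 239506/11 ≈ 21773.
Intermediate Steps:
q(V) = -9 + V
J(a) = -1 + a² (J(a) = -3 + ((a² + a*a) + 4)/2 = -3 + ((a² + a²) + 4)/2 = -3 + (2*a² + 4)/2 = -3 + (4 + 2*a²)/2 = -3 + (2 + a²) = -1 + a²)
M(Q) = -√Q*(-9 - 2*Q)/6 (M(Q) = -(-9 + Q*(-3 + 1))*√Q/6 = -(-9 + Q*(-2))*√Q/6 = -(-9 - 2*Q)*√Q/6 = -√Q*(-9 - 2*Q)/6)
r(d, w) = 927 - d (r(d, w) = 2 - (d - 925) = 2 - (-925 + d) = 2 + (925 - d) = 927 - d)
-958024/r(971, M(J(-5))) = -958024/(927 - 1*971) = -958024/(927 - 971) = -958024/(-44) = -958024*(-1/44) = 239506/11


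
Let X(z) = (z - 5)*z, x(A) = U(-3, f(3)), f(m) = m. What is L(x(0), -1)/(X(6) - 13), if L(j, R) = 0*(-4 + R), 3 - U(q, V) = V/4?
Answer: 0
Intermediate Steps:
U(q, V) = 3 - V/4
x(A) = 9/4 (x(A) = 3 - 1/4*3 = 3 - 3/4 = 9/4)
X(z) = z*(-5 + z) (X(z) = (-5 + z)*z = z*(-5 + z))
L(j, R) = 0
L(x(0), -1)/(X(6) - 13) = 0/(6*(-5 + 6) - 13) = 0/(6*1 - 13) = 0/(6 - 13) = 0/(-7) = -1/7*0 = 0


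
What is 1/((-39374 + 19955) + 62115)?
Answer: 1/42696 ≈ 2.3421e-5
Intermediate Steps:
1/((-39374 + 19955) + 62115) = 1/(-19419 + 62115) = 1/42696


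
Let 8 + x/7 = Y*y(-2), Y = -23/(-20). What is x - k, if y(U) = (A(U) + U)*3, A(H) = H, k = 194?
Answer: -1733/5 ≈ -346.60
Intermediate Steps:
y(U) = 6*U (y(U) = (U + U)*3 = (2*U)*3 = 6*U)
Y = 23/20 (Y = -23*(-1/20) = 23/20 ≈ 1.1500)
x = -763/5 (x = -56 + 7*(23*(6*(-2))/20) = -56 + 7*((23/20)*(-12)) = -56 + 7*(-69/5) = -56 - 483/5 = -763/5 ≈ -152.60)
x - k = -763/5 - 1*194 = -763/5 - 194 = -1733/5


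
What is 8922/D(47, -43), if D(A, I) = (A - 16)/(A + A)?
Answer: 838668/31 ≈ 27054.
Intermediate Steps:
D(A, I) = (-16 + A)/(2*A) (D(A, I) = (-16 + A)/((2*A)) = (-16 + A)*(1/(2*A)) = (-16 + A)/(2*A))
8922/D(47, -43) = 8922/(((½)*(-16 + 47)/47)) = 8922/(((½)*(1/47)*31)) = 8922/(31/94) = 8922*(94/31) = 838668/31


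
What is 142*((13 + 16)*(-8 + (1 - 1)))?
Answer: -32944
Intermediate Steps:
142*((13 + 16)*(-8 + (1 - 1))) = 142*(29*(-8 + 0)) = 142*(29*(-8)) = 142*(-232) = -32944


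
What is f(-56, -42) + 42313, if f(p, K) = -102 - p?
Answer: 42267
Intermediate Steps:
f(-56, -42) + 42313 = (-102 - 1*(-56)) + 42313 = (-102 + 56) + 42313 = -46 + 42313 = 42267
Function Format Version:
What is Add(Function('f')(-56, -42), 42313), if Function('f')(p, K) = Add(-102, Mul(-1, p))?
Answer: 42267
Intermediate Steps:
Add(Function('f')(-56, -42), 42313) = Add(Add(-102, Mul(-1, -56)), 42313) = Add(Add(-102, 56), 42313) = Add(-46, 42313) = 42267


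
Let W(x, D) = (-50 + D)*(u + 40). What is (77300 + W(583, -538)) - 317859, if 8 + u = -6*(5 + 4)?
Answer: -227623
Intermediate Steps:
u = -62 (u = -8 - 6*(5 + 4) = -8 - 6*9 = -8 - 54 = -62)
W(x, D) = 1100 - 22*D (W(x, D) = (-50 + D)*(-62 + 40) = (-50 + D)*(-22) = 1100 - 22*D)
(77300 + W(583, -538)) - 317859 = (77300 + (1100 - 22*(-538))) - 317859 = (77300 + (1100 + 11836)) - 317859 = (77300 + 12936) - 317859 = 90236 - 317859 = -227623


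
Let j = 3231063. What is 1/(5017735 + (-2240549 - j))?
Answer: -1/453877 ≈ -2.2032e-6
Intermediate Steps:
1/(5017735 + (-2240549 - j)) = 1/(5017735 + (-2240549 - 1*3231063)) = 1/(5017735 + (-2240549 - 3231063)) = 1/(5017735 - 5471612) = 1/(-453877) = -1/453877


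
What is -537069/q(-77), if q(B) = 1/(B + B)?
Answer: 82708626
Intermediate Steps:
q(B) = 1/(2*B)
-537069/q(-77) = -537069/((½)/(-77)) = -537069/((½)*(-1/77)) = -537069/(-1/154) = -537069*(-154) = 82708626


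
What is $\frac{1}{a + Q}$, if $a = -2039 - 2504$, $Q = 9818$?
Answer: $\frac{1}{5275} \approx 0.00018957$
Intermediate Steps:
$a = -4543$
$\frac{1}{a + Q} = \frac{1}{-4543 + 9818} = \frac{1}{5275}$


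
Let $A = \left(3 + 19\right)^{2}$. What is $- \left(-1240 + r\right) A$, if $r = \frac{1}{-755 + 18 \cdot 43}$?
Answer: $\frac{11402556}{19} \approx 6.0013 \cdot 10^{5}$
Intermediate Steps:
$r = \frac{1}{19}$ ($r = \frac{1}{-755 + 774} = \frac{1}{19} \approx 0.052632$)
$A = 484$ ($A = 22^{2} = 484$)
$- \left(-1240 + r\right) A = - \left(-1240 + \frac{1}{19}\right) 484 = - \frac{\left(-23559\right) 484}{19} = \left(-1\right) \left(- \frac{11402556}{19}\right) = \frac{11402556}{19}$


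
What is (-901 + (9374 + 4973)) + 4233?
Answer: 17679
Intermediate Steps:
(-901 + (9374 + 4973)) + 4233 = (-901 + 14347) + 4233 = 13446 + 4233 = 17679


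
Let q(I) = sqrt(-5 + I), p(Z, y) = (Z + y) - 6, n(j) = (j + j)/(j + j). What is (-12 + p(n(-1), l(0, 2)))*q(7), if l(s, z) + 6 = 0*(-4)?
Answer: -23*sqrt(2) ≈ -32.527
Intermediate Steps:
n(j) = 1 (n(j) = (2*j)/((2*j)) = (2*j)*(1/(2*j)) = 1)
l(s, z) = -6 (l(s, z) = -6 + 0*(-4) = -6 + 0 = -6)
p(Z, y) = -6 + Z + y
(-12 + p(n(-1), l(0, 2)))*q(7) = (-12 + (-6 + 1 - 6))*sqrt(-5 + 7) = (-12 - 11)*sqrt(2) = -23*sqrt(2)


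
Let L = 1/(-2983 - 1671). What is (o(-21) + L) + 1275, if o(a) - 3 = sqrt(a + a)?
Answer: 5947811/4654 + I*sqrt(42) ≈ 1278.0 + 6.4807*I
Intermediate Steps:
o(a) = 3 + sqrt(2)*sqrt(a) (o(a) = 3 + sqrt(a + a) = 3 + sqrt(2*a) = 3 + sqrt(2)*sqrt(a))
L = -1/4654 (L = 1/(-4654) = -1/4654 ≈ -0.00021487)
(o(-21) + L) + 1275 = ((3 + sqrt(2)*sqrt(-21)) - 1/4654) + 1275 = ((3 + sqrt(2)*(I*sqrt(21))) - 1/4654) + 1275 = ((3 + I*sqrt(42)) - 1/4654) + 1275 = (13961/4654 + I*sqrt(42)) + 1275 = 5947811/4654 + I*sqrt(42)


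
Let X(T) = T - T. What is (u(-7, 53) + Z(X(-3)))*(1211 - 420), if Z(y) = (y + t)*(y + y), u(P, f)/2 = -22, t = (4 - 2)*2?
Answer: -34804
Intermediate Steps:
t = 4 (t = 2*2 = 4)
u(P, f) = -44 (u(P, f) = 2*(-22) = -44)
X(T) = 0
Z(y) = 2*y*(4 + y) (Z(y) = (y + 4)*(y + y) = (4 + y)*(2*y) = 2*y*(4 + y))
(u(-7, 53) + Z(X(-3)))*(1211 - 420) = (-44 + 2*0*(4 + 0))*(1211 - 420) = (-44 + 2*0*4)*791 = (-44 + 0)*791 = -44*791 = -34804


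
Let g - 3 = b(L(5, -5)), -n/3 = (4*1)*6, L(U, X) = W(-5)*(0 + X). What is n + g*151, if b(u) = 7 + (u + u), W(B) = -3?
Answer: 5968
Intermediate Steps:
L(U, X) = -3*X (L(U, X) = -3*(0 + X) = -3*X)
n = -72 (n = -3*4*1*6 = -12*6 = -3*24 = -72)
b(u) = 7 + 2*u
g = 40 (g = 3 + (7 + 2*(-3*(-5))) = 3 + (7 + 2*15) = 3 + (7 + 30) = 3 + 37 = 40)
n + g*151 = -72 + 40*151 = -72 + 6040 = 5968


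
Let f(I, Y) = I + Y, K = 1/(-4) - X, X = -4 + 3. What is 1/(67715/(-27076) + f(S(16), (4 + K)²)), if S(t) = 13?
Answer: 108304/3580701 ≈ 0.030247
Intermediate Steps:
X = -1
K = ¾ (K = 1/(-4) - 1*(-1) = -¼ + 1 = ¾ ≈ 0.75000)
1/(67715/(-27076) + f(S(16), (4 + K)²)) = 1/(67715/(-27076) + (13 + (4 + ¾)²)) = 1/(67715*(-1/27076) + (13 + (19/4)²)) = 1/(-67715/27076 + (13 + 361/16)) = 1/(-67715/27076 + 569/16) = 1/(3580701/108304) = 108304/3580701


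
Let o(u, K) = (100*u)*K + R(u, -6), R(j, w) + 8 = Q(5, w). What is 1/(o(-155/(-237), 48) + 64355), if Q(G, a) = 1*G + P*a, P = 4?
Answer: 79/5329912 ≈ 1.4822e-5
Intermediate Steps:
Q(G, a) = G + 4*a (Q(G, a) = 1*G + 4*a = G + 4*a)
R(j, w) = -3 + 4*w (R(j, w) = -8 + (5 + 4*w) = -3 + 4*w)
o(u, K) = -27 + 100*K*u (o(u, K) = (100*u)*K + (-3 + 4*(-6)) = 100*K*u + (-3 - 24) = 100*K*u - 27 = -27 + 100*K*u)
1/(o(-155/(-237), 48) + 64355) = 1/((-27 + 100*48*(-155/(-237))) + 64355) = 1/((-27 + 100*48*(-155*(-1/237))) + 64355) = 1/((-27 + 100*48*(155/237)) + 64355) = 1/((-27 + 248000/79) + 64355) = 1/(245867/79 + 64355) = 1/(5329912/79) = 79/5329912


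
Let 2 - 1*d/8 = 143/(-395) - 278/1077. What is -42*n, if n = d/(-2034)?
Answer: 62420456/144215685 ≈ 0.43283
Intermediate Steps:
d = 8917208/425415 (d = 16 - 8*(143/(-395) - 278/1077) = 16 - 8*(143*(-1/395) - 278*1/1077) = 16 - 8*(-143/395 - 278/1077) = 16 - 8*(-263821/425415) = 16 + 2110568/425415 = 8917208/425415 ≈ 20.961)
n = -4458604/432647055 (n = (8917208/425415)/(-2034) = (8917208/425415)*(-1/2034) = -4458604/432647055 ≈ -0.010305)
-42*n = -42*(-4458604/432647055) = 62420456/144215685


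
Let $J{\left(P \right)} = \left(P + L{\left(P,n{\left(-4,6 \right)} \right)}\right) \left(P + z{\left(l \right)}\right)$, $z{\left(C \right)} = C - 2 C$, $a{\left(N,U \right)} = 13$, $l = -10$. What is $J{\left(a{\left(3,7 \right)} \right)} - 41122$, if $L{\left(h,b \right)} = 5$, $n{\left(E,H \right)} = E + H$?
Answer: $-40708$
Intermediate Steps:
$z{\left(C \right)} = - C$
$J{\left(P \right)} = \left(5 + P\right) \left(10 + P\right)$ ($J{\left(P \right)} = \left(P + 5\right) \left(P - -10\right) = \left(5 + P\right) \left(P + 10\right) = \left(5 + P\right) \left(10 + P\right)$)
$J{\left(a{\left(3,7 \right)} \right)} - 41122 = \left(50 + 13^{2} + 15 \cdot 13\right) - 41122 = \left(50 + 169 + 195\right) - 41122 = 414 - 41122 = -40708$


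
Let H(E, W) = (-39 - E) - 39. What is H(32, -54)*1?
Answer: -110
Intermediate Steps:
H(E, W) = -78 - E
H(32, -54)*1 = (-78 - 1*32)*1 = (-78 - 32)*1 = -110*1 = -110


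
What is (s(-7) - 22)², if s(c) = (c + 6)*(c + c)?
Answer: 64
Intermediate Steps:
s(c) = 2*c*(6 + c) (s(c) = (6 + c)*(2*c) = 2*c*(6 + c))
(s(-7) - 22)² = (2*(-7)*(6 - 7) - 22)² = (2*(-7)*(-1) - 22)² = (14 - 22)² = (-8)² = 64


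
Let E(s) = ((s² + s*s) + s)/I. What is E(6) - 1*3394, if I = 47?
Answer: -159440/47 ≈ -3392.3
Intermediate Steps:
E(s) = s/47 + 2*s²/47 (E(s) = ((s² + s*s) + s)/47 = ((s² + s²) + s)*(1/47) = (2*s² + s)*(1/47) = (s + 2*s²)*(1/47) = s/47 + 2*s²/47)
E(6) - 1*3394 = (1/47)*6*(1 + 2*6) - 1*3394 = (1/47)*6*(1 + 12) - 3394 = (1/47)*6*13 - 3394 = 78/47 - 3394 = -159440/47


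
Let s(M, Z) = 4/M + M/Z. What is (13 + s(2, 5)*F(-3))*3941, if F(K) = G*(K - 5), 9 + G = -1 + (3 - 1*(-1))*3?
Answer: -500507/5 ≈ -1.0010e+5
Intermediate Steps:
G = 2 (G = -9 + (-1 + (3 - 1*(-1))*3) = -9 + (-1 + (3 + 1)*3) = -9 + (-1 + 4*3) = -9 + (-1 + 12) = -9 + 11 = 2)
F(K) = -10 + 2*K (F(K) = 2*(K - 5) = 2*(-5 + K) = -10 + 2*K)
(13 + s(2, 5)*F(-3))*3941 = (13 + (4/2 + 2/5)*(-10 + 2*(-3)))*3941 = (13 + (4*(½) + 2*(⅕))*(-10 - 6))*3941 = (13 + (2 + ⅖)*(-16))*3941 = (13 + (12/5)*(-16))*3941 = (13 - 192/5)*3941 = -127/5*3941 = -500507/5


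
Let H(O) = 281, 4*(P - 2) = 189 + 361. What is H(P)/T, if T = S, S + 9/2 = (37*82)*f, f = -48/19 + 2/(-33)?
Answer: -352374/9847939 ≈ -0.035782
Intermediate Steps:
P = 279/2 (P = 2 + (189 + 361)/4 = 2 + (1/4)*550 = 2 + 275/2 = 279/2 ≈ 139.50)
f = -1622/627 (f = -48*1/19 + 2*(-1/33) = -48/19 - 2/33 = -1622/627 ≈ -2.5869)
S = -9847939/1254 (S = -9/2 + (37*82)*(-1622/627) = -9/2 + 3034*(-1622/627) = -9/2 - 4921148/627 = -9847939/1254 ≈ -7853.2)
T = -9847939/1254 ≈ -7853.2
H(P)/T = 281/(-9847939/1254) = 281*(-1254/9847939) = -352374/9847939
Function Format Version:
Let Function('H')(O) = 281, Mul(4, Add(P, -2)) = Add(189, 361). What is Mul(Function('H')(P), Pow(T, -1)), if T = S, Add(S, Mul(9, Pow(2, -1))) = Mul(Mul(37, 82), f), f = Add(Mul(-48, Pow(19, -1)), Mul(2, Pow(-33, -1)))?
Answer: Rational(-352374, 9847939) ≈ -0.035782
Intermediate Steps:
P = Rational(279, 2) (P = Add(2, Mul(Rational(1, 4), Add(189, 361))) = Add(2, Mul(Rational(1, 4), 550)) = Add(2, Rational(275, 2)) = Rational(279, 2) ≈ 139.50)
f = Rational(-1622, 627) (f = Add(Mul(-48, Rational(1, 19)), Mul(2, Rational(-1, 33))) = Add(Rational(-48, 19), Rational(-2, 33)) = Rational(-1622, 627) ≈ -2.5869)
S = Rational(-9847939, 1254) (S = Add(Rational(-9, 2), Mul(Mul(37, 82), Rational(-1622, 627))) = Add(Rational(-9, 2), Mul(3034, Rational(-1622, 627))) = Add(Rational(-9, 2), Rational(-4921148, 627)) = Rational(-9847939, 1254) ≈ -7853.2)
T = Rational(-9847939, 1254) ≈ -7853.2
Mul(Function('H')(P), Pow(T, -1)) = Mul(281, Pow(Rational(-9847939, 1254), -1)) = Mul(281, Rational(-1254, 9847939)) = Rational(-352374, 9847939)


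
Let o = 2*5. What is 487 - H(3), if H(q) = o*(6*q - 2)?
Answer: 327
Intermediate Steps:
o = 10
H(q) = -20 + 60*q (H(q) = 10*(6*q - 2) = 10*(-2 + 6*q) = -20 + 60*q)
487 - H(3) = 487 - (-20 + 60*3) = 487 - (-20 + 180) = 487 - 1*160 = 487 - 160 = 327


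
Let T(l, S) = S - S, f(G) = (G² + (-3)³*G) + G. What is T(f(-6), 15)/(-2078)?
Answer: 0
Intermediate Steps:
f(G) = G² - 26*G (f(G) = (G² - 27*G) + G = G² - 26*G)
T(l, S) = 0
T(f(-6), 15)/(-2078) = 0/(-2078) = 0*(-1/2078) = 0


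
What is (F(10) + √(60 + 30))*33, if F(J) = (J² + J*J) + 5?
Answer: 6765 + 99*√10 ≈ 7078.1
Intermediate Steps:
F(J) = 5 + 2*J² (F(J) = (J² + J²) + 5 = 2*J² + 5 = 5 + 2*J²)
(F(10) + √(60 + 30))*33 = ((5 + 2*10²) + √(60 + 30))*33 = ((5 + 2*100) + √90)*33 = ((5 + 200) + 3*√10)*33 = (205 + 3*√10)*33 = 6765 + 99*√10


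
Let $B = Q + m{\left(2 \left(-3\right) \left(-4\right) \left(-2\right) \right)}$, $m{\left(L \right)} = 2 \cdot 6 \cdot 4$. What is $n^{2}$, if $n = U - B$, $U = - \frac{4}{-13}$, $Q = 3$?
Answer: $\frac{434281}{169} \approx 2569.7$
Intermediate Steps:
$U = \frac{4}{13}$ ($U = \left(-4\right) \left(- \frac{1}{13}\right) = \frac{4}{13} \approx 0.30769$)
$m{\left(L \right)} = 48$ ($m{\left(L \right)} = 12 \cdot 4 = 48$)
$B = 51$ ($B = 3 + 48 = 51$)
$n = - \frac{659}{13}$ ($n = \frac{4}{13} - 51 = - \frac{659}{13} \approx -50.692$)
$n^{2} = \left(- \frac{659}{13}\right)^{2} = \frac{434281}{169}$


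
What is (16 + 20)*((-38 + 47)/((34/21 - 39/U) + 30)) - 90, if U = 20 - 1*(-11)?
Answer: -1567926/19765 ≈ -79.328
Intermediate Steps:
U = 31 (U = 20 + 11 = 31)
(16 + 20)*((-38 + 47)/((34/21 - 39/U) + 30)) - 90 = (16 + 20)*((-38 + 47)/((34/21 - 39/31) + 30)) - 90 = 36*(9/((34*(1/21) - 39*1/31) + 30)) - 90 = 36*(9/((34/21 - 39/31) + 30)) - 90 = 36*(9/(235/651 + 30)) - 90 = 36*(9/(19765/651)) - 90 = 36*(9*(651/19765)) - 90 = 36*(5859/19765) - 90 = 210924/19765 - 90 = -1567926/19765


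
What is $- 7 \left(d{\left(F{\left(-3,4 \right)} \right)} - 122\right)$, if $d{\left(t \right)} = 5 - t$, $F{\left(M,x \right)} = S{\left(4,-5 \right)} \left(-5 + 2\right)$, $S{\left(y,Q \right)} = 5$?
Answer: $714$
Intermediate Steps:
$F{\left(M,x \right)} = -15$ ($F{\left(M,x \right)} = 5 \left(-5 + 2\right) = 5 \left(-3\right) = -15$)
$- 7 \left(d{\left(F{\left(-3,4 \right)} \right)} - 122\right) = - 7 \left(\left(5 - -15\right) - 122\right) = - 7 \left(\left(5 + 15\right) - 122\right) = - 7 \left(20 - 122\right) = \left(-7\right) \left(-102\right) = 714$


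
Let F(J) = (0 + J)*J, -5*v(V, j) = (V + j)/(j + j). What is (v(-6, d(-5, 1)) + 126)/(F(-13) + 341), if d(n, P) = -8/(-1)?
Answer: 5039/20400 ≈ 0.24701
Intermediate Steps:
d(n, P) = 8 (d(n, P) = -8*(-1) = -2*(-4) = 8)
v(V, j) = -(V + j)/(10*j) (v(V, j) = -(V + j)/(5*(j + j)) = -(V + j)/(5*(2*j)) = -(V + j)*1/(2*j)/5 = -(V + j)/(10*j))
F(J) = J**2 (F(J) = J*J = J**2)
(v(-6, d(-5, 1)) + 126)/(F(-13) + 341) = ((1/10)*(-1*(-6) - 1*8)/8 + 126)/((-13)**2 + 341) = ((1/10)*(1/8)*(6 - 8) + 126)/(169 + 341) = ((1/10)*(1/8)*(-2) + 126)/510 = (-1/40 + 126)*(1/510) = (5039/40)*(1/510) = 5039/20400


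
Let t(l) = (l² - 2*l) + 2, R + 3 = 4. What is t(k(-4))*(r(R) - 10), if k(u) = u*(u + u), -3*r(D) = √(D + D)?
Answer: -9620 - 962*√2/3 ≈ -10073.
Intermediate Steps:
R = 1 (R = -3 + 4 = 1)
r(D) = -√2*√D/3 (r(D) = -√(D + D)/3 = -√2*√D/3)
k(u) = 2*u² (k(u) = u*(2*u) = 2*u²)
t(l) = 2 + l² - 2*l
t(k(-4))*(r(R) - 10) = (2 + (2*(-4)²)² - 4*(-4)²)*(-√2*√1/3 - 10) = (2 + (2*16)² - 4*16)*(-⅓*√2*1 - 10) = (2 + 32² - 2*32)*(-√2/3 - 10) = (2 + 1024 - 64)*(-10 - √2/3) = 962*(-10 - √2/3) = -9620 - 962*√2/3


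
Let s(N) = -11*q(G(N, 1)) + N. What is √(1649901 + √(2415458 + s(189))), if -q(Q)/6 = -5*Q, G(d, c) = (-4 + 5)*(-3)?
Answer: √(1649901 + √2416637) ≈ 1285.1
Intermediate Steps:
G(d, c) = -3 (G(d, c) = 1*(-3) = -3)
q(Q) = 30*Q (q(Q) = -(-30)*Q = 30*Q)
s(N) = 990 + N (s(N) = -330*(-3) + N = -11*(-90) + N = 990 + N)
√(1649901 + √(2415458 + s(189))) = √(1649901 + √(2415458 + (990 + 189))) = √(1649901 + √(2415458 + 1179)) = √(1649901 + √2416637)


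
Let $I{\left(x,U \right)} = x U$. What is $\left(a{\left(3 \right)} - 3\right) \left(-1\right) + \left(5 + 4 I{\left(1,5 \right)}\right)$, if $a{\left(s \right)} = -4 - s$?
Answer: $35$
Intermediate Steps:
$I{\left(x,U \right)} = U x$
$\left(a{\left(3 \right)} - 3\right) \left(-1\right) + \left(5 + 4 I{\left(1,5 \right)}\right) = \left(\left(-4 - 3\right) - 3\right) \left(-1\right) + \left(5 + 4 \cdot 5 \cdot 1\right) = \left(\left(-4 - 3\right) - 3\right) \left(-1\right) + \left(5 + 4 \cdot 5\right) = \left(-7 - 3\right) \left(-1\right) + \left(5 + 20\right) = \left(-10\right) \left(-1\right) + 25 = 10 + 25 = 35$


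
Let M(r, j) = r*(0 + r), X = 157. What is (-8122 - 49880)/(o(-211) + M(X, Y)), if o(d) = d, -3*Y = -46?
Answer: -9667/4073 ≈ -2.3734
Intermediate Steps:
Y = 46/3 (Y = -⅓*(-46) = 46/3 ≈ 15.333)
M(r, j) = r² (M(r, j) = r*r = r²)
(-8122 - 49880)/(o(-211) + M(X, Y)) = (-8122 - 49880)/(-211 + 157²) = -58002/(-211 + 24649) = -58002/24438 = -58002*1/24438 = -9667/4073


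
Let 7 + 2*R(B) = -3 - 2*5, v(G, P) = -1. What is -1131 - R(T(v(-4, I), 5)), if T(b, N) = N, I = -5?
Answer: -1121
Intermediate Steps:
R(B) = -10 (R(B) = -7/2 + (-3 - 2*5)/2 = -7/2 + (-3 - 10)/2 = -7/2 + (1/2)*(-13) = -7/2 - 13/2 = -10)
-1131 - R(T(v(-4, I), 5)) = -1131 - 1*(-10) = -1131 + 10 = -1121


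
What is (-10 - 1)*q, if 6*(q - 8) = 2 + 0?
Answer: -275/3 ≈ -91.667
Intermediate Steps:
q = 25/3 (q = 8 + (2 + 0)/6 = 8 + (1/6)*2 = 8 + 1/3 = 25/3 ≈ 8.3333)
(-10 - 1)*q = (-10 - 1)*(25/3) = -11*25/3 = -275/3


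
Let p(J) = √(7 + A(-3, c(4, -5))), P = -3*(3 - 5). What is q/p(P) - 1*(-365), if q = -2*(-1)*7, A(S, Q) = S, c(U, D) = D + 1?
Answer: 372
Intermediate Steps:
c(U, D) = 1 + D
P = 6 (P = -3*(-2) = 6)
q = 14 (q = 2*7 = 14)
p(J) = 2 (p(J) = √(7 - 3) = √4 = 2)
q/p(P) - 1*(-365) = 14/2 - 1*(-365) = 14*(½) + 365 = 7 + 365 = 372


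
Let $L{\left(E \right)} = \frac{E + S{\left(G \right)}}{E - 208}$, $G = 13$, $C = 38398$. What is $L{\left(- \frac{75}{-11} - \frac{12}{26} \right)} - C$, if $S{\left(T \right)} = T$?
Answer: $- \frac{1107209098}{28835} \approx -38398.0$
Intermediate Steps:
$L{\left(E \right)} = \frac{13 + E}{-208 + E}$ ($L{\left(E \right)} = \frac{E + 13}{E - 208} = \frac{13 + E}{-208 + E}$)
$L{\left(- \frac{75}{-11} - \frac{12}{26} \right)} - C = \frac{13 - \left(- \frac{75}{11} + \frac{6}{13}\right)}{-208 - \left(- \frac{75}{11} + \frac{6}{13}\right)} - 38398 = \frac{13 - - \frac{909}{143}}{-208 - - \frac{909}{143}} - 38398 = \frac{13 + \left(\frac{75}{11} - \frac{6}{13}\right)}{-208 + \left(\frac{75}{11} - \frac{6}{13}\right)} - 38398 = \frac{13 + \frac{909}{143}}{-208 + \frac{909}{143}} - 38398 = \frac{1}{- \frac{28835}{143}} \cdot \frac{2768}{143} - 38398 = \left(- \frac{143}{28835}\right) \frac{2768}{143} - 38398 = - \frac{2768}{28835} - 38398 = - \frac{1107209098}{28835}$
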